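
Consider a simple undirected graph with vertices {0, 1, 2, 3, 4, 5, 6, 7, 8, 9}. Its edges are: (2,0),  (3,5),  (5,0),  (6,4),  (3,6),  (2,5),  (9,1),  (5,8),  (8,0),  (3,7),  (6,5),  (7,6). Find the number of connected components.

2

Component: {1, 9}
Component: {0, 2, 3, 4, 5, 6, 7, 8}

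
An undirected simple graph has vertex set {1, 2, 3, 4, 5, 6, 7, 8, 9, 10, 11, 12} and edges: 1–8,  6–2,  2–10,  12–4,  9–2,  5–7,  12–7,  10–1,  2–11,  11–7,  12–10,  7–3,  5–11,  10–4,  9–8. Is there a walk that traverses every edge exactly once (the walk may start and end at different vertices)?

No

Degrees: 1:2, 2:4, 3:1, 4:2, 5:2, 6:1, 7:4, 8:2, 9:2, 10:4, 11:3, 12:3
Odd-degree vertices: 3, 6, 11, 12 (4 total).
With 4 odd-degree vertices (more than two), no single trail can use every edge.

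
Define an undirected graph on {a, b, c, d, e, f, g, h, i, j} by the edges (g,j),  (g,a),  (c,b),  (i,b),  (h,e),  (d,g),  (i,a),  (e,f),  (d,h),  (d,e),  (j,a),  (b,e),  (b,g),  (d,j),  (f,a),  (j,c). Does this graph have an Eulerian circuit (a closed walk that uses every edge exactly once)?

Degrees: a:4, b:4, c:2, d:4, e:4, f:2, g:4, h:2, i:2, j:4
Every vertex has even degree and the edges form a single connected piece, so an Eulerian circuit exists.

Yes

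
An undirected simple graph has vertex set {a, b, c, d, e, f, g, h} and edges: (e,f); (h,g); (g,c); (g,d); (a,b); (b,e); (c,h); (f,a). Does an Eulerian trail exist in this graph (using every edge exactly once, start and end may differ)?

No

Degrees: a:2, b:2, c:2, d:1, e:2, f:2, g:3, h:2
Odd-degree vertices: d, g (2 total).
The edges lie in more than one component, so no single trail can cover them all.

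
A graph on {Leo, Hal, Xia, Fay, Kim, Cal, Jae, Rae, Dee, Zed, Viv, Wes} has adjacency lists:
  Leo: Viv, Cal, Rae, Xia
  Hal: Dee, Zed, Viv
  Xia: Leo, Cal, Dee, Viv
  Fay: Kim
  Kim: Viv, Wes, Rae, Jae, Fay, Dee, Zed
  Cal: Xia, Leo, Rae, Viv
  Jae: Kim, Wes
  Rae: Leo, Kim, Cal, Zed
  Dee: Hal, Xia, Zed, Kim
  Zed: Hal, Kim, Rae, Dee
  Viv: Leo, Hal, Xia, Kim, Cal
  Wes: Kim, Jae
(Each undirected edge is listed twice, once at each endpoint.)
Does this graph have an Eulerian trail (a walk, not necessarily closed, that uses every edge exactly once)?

Degrees: Leo:4, Hal:3, Xia:4, Fay:1, Kim:7, Cal:4, Jae:2, Rae:4, Dee:4, Zed:4, Viv:5, Wes:2
Odd-degree vertices: Hal, Fay, Kim, Viv (4 total).
With 4 odd-degree vertices (more than two), no single trail can use every edge.

No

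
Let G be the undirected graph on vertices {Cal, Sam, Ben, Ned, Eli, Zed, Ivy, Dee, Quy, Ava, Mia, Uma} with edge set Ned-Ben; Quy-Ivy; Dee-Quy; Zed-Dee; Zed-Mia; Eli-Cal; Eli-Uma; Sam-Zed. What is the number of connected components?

4

Component: {Ava}
Component: {Ben, Ned}
Component: {Cal, Eli, Uma}
Component: {Sam, Zed, Ivy, Dee, Quy, Mia}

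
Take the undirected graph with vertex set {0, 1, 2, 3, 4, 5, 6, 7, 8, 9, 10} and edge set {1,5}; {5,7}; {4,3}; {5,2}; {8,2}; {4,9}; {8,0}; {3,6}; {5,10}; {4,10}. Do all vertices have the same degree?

No

Degrees: 0:1, 1:1, 2:2, 3:2, 4:3, 5:4, 6:1, 7:1, 8:2, 9:1, 10:2
Degrees are not all equal (e.g. deg(0)=1 but deg(5)=4); not regular.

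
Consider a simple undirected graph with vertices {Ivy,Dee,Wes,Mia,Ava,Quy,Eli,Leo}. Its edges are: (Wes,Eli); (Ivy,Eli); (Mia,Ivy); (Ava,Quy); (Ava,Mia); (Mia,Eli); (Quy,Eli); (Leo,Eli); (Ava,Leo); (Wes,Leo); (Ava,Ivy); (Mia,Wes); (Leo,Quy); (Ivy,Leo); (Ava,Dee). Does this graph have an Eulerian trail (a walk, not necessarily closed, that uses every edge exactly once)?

Degrees: Ivy:4, Dee:1, Wes:3, Mia:4, Ava:5, Quy:3, Eli:5, Leo:5
Odd-degree vertices: Dee, Wes, Ava, Quy, Eli, Leo (6 total).
With 6 odd-degree vertices (more than two), no single trail can use every edge.

No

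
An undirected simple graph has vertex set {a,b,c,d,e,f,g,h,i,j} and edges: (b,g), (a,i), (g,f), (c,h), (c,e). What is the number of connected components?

Component: {d}
Component: {j}
Component: {a, i}
Component: {b, f, g}
Component: {c, e, h}

5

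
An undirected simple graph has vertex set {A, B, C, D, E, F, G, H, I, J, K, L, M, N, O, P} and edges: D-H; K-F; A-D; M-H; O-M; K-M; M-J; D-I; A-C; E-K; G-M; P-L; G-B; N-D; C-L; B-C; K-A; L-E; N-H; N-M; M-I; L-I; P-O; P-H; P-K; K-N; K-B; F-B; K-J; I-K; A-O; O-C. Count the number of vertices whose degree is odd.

2

Degrees: A:4, B:4, C:4, D:4, E:2, F:2, G:2, H:4, I:4, J:2, K:9, L:4, M:7, N:4, O:4, P:4
Odd-degree vertices: K, M.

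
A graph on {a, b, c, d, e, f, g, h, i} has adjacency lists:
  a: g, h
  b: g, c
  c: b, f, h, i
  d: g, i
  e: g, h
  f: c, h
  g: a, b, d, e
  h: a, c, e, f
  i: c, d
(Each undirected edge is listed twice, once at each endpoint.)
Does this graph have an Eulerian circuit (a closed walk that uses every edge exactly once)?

Degrees: a:2, b:2, c:4, d:2, e:2, f:2, g:4, h:4, i:2
Every vertex has even degree and the edges form a single connected piece, so an Eulerian circuit exists.

Yes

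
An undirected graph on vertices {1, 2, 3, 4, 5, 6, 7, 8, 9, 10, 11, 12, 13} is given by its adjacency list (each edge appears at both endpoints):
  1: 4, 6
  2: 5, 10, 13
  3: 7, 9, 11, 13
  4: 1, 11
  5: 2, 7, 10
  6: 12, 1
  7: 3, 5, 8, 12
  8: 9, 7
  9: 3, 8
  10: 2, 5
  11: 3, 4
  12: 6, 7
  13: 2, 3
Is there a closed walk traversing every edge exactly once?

Degrees: 1:2, 2:3, 3:4, 4:2, 5:3, 6:2, 7:4, 8:2, 9:2, 10:2, 11:2, 12:2, 13:2
2, 5 have odd degree; an Eulerian circuit needs every degree to be even, so none exists.

No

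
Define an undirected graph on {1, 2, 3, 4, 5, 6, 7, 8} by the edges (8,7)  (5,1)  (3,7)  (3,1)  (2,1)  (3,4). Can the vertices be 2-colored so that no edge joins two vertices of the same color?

A valid 2-coloring puts {2, 3, 5, 6, 8} on one side and {1, 4, 7} on the other; every edge crosses between the two sides.

Yes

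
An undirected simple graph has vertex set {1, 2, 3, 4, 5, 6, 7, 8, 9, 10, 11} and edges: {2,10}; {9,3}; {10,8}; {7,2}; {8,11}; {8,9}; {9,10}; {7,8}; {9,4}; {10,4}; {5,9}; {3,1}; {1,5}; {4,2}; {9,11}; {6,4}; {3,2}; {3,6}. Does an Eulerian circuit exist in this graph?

Yes

Degrees: 1:2, 2:4, 3:4, 4:4, 5:2, 6:2, 7:2, 8:4, 9:6, 10:4, 11:2
All degrees are even and the non-isolated vertices are connected — an Eulerian circuit exists.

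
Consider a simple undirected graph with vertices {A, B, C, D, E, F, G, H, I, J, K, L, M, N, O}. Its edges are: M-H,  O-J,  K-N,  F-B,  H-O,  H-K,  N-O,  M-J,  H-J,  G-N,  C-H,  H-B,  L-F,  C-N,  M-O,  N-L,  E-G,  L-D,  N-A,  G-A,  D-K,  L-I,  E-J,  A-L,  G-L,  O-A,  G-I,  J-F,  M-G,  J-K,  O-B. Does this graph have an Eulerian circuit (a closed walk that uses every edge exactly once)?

No

Degrees: A:4, B:3, C:2, D:2, E:2, F:3, G:6, H:6, I:2, J:6, K:4, L:6, M:4, N:6, O:6
Vertices with odd degree: B, F. An Eulerian circuit requires all degrees even.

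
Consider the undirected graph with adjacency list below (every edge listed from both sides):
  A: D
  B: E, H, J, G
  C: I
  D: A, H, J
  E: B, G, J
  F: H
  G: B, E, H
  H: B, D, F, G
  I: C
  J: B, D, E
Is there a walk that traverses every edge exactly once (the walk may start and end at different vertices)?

Degrees: A:1, B:4, C:1, D:3, E:3, F:1, G:3, H:4, I:1, J:3
Odd-degree vertices: A, C, D, E, F, G, I, J (8 total).
An Eulerian trail requires 0 or 2 odd-degree vertices; here there are 8.

No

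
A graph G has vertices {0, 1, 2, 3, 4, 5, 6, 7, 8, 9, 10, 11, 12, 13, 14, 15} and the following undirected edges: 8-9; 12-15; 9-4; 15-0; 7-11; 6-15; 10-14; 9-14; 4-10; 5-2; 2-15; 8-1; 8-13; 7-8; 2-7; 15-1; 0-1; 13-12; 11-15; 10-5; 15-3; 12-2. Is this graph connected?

A breadth-first search from 0 visits 0, 15, 1, 2, 6, 11, 3, 12, 8, 5, 7, 13, 9, 10, 14, 4 — all 16 vertices — so the graph is connected.

Yes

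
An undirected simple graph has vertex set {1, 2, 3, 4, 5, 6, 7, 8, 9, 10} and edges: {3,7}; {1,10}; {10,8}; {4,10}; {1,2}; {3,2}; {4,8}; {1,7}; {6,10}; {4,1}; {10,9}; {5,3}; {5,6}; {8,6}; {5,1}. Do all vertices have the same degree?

No

Degrees: 1:5, 2:2, 3:3, 4:3, 5:3, 6:3, 7:2, 8:3, 9:1, 10:5
Vertex 9 has degree 1 while 1 has degree 5, so the graph is not regular.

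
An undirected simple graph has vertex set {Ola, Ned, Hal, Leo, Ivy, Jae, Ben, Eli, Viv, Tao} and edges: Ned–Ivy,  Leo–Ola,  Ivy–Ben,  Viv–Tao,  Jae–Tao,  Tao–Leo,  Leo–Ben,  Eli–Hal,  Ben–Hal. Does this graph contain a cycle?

No

|V| = 10, |E| = 9, number of components = 1.
Since 9 = 10 - 1, the graph is a forest and contains no cycle.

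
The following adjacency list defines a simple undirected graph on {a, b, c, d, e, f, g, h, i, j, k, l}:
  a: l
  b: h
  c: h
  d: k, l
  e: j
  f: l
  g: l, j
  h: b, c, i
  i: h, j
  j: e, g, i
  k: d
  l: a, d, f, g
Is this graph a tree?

Yes

The graph has 12 vertices and 11 edges.
It is connected with exactly 11 edges, hence acyclic — it is a tree.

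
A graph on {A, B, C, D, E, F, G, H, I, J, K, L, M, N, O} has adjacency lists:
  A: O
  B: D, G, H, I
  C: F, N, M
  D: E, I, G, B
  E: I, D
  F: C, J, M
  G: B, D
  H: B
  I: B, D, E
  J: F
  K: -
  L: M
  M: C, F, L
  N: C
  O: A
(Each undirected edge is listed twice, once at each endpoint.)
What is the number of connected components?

Component: {K}
Component: {A, O}
Component: {B, D, E, G, H, I}
Component: {C, F, J, L, M, N}

4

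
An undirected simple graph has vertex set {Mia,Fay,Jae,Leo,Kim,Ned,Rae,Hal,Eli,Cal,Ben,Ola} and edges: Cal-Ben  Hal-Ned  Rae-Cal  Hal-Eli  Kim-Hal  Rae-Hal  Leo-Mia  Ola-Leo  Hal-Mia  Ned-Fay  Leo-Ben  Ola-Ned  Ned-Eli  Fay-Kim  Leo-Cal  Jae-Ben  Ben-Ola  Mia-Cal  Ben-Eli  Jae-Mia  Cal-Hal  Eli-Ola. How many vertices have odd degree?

Degrees: Mia:4, Fay:2, Jae:2, Leo:4, Kim:2, Ned:4, Rae:2, Hal:6, Eli:4, Cal:5, Ben:5, Ola:4
Odd-degree vertices: Cal, Ben.

2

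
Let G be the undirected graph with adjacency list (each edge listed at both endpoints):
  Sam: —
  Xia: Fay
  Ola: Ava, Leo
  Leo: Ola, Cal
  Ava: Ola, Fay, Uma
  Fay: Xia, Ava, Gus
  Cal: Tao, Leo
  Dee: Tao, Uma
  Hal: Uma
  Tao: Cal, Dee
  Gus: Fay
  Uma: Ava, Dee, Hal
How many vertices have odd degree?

Degrees: Sam:0, Xia:1, Ola:2, Leo:2, Ava:3, Fay:3, Cal:2, Dee:2, Hal:1, Tao:2, Gus:1, Uma:3
Odd-degree vertices: Xia, Ava, Fay, Hal, Gus, Uma.

6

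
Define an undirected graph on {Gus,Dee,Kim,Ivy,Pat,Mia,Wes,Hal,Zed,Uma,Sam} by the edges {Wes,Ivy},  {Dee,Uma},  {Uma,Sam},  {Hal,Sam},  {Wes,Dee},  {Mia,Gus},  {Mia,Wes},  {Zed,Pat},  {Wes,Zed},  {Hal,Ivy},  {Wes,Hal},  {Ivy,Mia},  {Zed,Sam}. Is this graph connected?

Component: {Kim}
Component: {Gus, Dee, Ivy, Pat, Mia, Wes, Hal, Zed, Uma, Sam}
There are 2 separate components, so the graph is not connected.

No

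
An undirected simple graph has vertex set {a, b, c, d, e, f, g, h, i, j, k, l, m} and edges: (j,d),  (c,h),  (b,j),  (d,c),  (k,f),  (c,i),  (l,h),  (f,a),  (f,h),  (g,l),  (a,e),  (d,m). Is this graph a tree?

Yes

|V| = 13, |E| = 12.
It is connected with exactly 12 edges, hence acyclic — it is a tree.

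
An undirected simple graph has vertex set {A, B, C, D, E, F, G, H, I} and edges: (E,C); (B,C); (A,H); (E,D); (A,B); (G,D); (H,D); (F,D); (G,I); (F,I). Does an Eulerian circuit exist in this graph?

Yes

Degrees: A:2, B:2, C:2, D:4, E:2, F:2, G:2, H:2, I:2
Every vertex has even degree and the edges form a single connected piece, so an Eulerian circuit exists.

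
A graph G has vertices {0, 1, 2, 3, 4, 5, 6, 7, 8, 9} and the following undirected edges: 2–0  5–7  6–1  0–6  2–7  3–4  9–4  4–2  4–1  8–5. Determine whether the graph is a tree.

The graph has 10 vertices and 10 edges.
Connected but with 10 > 9 edges, so it has a cycle and is not a tree.

No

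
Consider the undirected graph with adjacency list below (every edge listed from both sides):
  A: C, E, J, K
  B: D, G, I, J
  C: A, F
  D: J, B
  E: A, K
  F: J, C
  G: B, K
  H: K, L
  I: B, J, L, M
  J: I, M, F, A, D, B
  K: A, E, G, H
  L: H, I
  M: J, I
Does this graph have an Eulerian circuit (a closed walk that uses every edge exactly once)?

Yes

Degrees: A:4, B:4, C:2, D:2, E:2, F:2, G:2, H:2, I:4, J:6, K:4, L:2, M:2
All degrees are even and the non-isolated vertices are connected — an Eulerian circuit exists.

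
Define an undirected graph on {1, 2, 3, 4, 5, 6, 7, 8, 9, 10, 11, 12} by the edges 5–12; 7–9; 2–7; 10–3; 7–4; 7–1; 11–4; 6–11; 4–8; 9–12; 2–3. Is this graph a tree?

|V| = 12, |E| = 11.
Connected and |E| = |V| - 1, which characterizes a tree.

Yes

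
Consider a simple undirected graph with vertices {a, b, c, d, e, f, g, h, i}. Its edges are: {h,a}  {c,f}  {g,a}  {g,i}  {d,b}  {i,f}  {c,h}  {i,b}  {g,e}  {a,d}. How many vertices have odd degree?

4

Degrees: a:3, b:2, c:2, d:2, e:1, f:2, g:3, h:2, i:3
Odd-degree vertices: a, e, g, i.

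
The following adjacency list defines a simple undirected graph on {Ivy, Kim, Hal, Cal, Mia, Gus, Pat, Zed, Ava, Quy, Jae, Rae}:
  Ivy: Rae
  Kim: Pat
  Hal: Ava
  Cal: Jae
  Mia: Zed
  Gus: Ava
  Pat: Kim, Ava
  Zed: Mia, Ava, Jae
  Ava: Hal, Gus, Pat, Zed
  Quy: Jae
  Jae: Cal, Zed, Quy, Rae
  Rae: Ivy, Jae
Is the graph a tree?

|V| = 12, |E| = 11.
It is connected with exactly 11 edges, hence acyclic — it is a tree.

Yes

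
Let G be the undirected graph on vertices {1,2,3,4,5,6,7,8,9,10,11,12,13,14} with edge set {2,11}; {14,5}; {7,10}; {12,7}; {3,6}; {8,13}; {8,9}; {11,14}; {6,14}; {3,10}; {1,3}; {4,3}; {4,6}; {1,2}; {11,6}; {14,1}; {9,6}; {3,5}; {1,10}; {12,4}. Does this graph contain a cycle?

Yes

The graph has 14 vertices, 20 edges, and 1 connected component.
Since 20 > 14 - 1, a cycle must exist; for instance 1-3-6-11-2-1.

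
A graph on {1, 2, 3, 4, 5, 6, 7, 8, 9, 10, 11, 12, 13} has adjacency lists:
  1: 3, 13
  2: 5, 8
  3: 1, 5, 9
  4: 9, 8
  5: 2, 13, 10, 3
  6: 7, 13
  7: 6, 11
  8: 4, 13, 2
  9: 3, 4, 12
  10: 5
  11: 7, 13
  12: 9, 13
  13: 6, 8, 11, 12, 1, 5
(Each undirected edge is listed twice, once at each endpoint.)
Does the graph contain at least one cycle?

Yes

The graph has 13 vertices, 17 edges, and 1 connected component.
Since 17 > 13 - 1, a cycle must exist; for instance 13-5-3-9-4-8-13.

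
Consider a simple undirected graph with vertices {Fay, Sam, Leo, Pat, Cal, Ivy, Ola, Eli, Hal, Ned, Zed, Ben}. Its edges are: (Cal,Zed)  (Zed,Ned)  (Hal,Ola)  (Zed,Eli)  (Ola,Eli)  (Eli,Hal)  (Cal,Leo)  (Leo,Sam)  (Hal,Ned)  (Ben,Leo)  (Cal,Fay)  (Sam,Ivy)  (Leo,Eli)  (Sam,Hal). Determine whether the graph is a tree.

No

|V| = 12, |E| = 14.
It splits into 2 components, so it cannot be a tree.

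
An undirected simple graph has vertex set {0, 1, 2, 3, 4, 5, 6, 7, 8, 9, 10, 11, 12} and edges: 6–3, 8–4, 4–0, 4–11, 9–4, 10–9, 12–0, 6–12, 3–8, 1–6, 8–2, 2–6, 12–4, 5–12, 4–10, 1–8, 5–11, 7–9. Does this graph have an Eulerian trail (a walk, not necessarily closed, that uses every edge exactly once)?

Degrees: 0:2, 1:2, 2:2, 3:2, 4:6, 5:2, 6:4, 7:1, 8:4, 9:3, 10:2, 11:2, 12:4
Odd-degree vertices: 7, 9 (2 total).
The non-isolated vertices are connected and exactly 2 have odd degree, so an Eulerian trail exists (from 7 to 9).

Yes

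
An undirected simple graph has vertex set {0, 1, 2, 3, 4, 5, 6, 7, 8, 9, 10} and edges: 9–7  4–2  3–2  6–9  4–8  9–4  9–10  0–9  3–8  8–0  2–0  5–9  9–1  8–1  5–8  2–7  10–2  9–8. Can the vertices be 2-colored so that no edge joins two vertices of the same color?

No

The cycle 9-8-0-9 has length 3, which is odd, so the graph is not bipartite.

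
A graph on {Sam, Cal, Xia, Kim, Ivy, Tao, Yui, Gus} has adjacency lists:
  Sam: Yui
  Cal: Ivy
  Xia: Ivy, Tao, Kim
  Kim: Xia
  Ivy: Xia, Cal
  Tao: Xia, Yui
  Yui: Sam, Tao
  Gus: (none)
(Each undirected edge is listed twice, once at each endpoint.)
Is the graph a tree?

|V| = 8, |E| = 6.
It splits into 2 components, so it cannot be a tree.

No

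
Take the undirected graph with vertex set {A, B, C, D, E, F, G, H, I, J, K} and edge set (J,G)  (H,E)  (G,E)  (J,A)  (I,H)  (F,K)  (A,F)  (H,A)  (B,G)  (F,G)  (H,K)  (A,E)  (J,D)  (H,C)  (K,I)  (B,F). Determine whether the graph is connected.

A breadth-first search from A visits A, H, F, E, J, K, I, C, G, B, D — all 11 vertices — so the graph is connected.

Yes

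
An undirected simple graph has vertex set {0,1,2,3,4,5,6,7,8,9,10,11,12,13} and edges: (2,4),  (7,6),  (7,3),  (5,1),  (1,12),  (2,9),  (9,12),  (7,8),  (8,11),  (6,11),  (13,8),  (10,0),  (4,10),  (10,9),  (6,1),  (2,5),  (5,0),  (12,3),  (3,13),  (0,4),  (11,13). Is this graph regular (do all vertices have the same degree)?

Degrees: 0:3, 1:3, 2:3, 3:3, 4:3, 5:3, 6:3, 7:3, 8:3, 9:3, 10:3, 11:3, 12:3, 13:3
Every vertex has degree 3, so the graph is 3-regular.

Yes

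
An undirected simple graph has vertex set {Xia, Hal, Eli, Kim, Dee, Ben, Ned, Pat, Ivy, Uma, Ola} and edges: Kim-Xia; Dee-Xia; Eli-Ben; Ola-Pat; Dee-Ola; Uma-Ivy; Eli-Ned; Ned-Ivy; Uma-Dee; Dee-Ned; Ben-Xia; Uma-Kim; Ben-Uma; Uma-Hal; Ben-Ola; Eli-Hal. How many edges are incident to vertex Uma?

5

Neighbors of Uma: Hal, Kim, Dee, Ben, Ivy.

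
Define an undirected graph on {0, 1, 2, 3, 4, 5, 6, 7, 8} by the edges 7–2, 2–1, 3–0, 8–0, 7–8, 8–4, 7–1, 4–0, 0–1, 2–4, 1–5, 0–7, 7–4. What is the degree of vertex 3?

1

Neighbors of 3: 0.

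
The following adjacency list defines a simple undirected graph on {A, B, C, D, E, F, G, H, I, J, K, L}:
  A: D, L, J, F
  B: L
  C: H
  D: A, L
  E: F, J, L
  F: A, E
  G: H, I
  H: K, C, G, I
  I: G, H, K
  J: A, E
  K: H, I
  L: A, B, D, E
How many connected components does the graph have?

Component: {C, G, H, I, K}
Component: {A, B, D, E, F, J, L}

2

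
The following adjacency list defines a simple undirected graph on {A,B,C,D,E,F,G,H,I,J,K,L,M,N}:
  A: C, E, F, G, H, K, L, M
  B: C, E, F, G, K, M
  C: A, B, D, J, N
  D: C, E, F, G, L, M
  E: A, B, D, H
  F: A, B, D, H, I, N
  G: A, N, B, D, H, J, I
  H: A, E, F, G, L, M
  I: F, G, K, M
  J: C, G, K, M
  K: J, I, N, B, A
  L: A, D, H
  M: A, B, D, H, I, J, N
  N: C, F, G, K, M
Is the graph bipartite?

A-H-E-A is an odd cycle (length 3), and a bipartite graph can contain only even cycles.

No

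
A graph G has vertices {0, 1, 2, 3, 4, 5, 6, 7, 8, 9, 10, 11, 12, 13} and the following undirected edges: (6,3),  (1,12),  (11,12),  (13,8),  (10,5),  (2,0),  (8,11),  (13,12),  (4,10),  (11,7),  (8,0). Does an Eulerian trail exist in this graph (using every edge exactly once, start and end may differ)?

Degrees: 0:2, 1:1, 2:1, 3:1, 4:1, 5:1, 6:1, 7:1, 8:3, 9:0, 10:2, 11:3, 12:3, 13:2
Odd-degree vertices: 1, 2, 3, 4, 5, 6, 7, 8, 11, 12 (10 total).
An Eulerian trail requires 0 or 2 odd-degree vertices; here there are 10.

No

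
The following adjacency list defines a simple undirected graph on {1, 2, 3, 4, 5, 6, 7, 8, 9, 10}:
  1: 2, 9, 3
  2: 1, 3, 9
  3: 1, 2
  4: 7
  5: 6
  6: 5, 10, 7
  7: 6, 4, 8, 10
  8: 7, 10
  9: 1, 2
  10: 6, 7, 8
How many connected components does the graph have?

2

Component: {1, 2, 3, 9}
Component: {4, 5, 6, 7, 8, 10}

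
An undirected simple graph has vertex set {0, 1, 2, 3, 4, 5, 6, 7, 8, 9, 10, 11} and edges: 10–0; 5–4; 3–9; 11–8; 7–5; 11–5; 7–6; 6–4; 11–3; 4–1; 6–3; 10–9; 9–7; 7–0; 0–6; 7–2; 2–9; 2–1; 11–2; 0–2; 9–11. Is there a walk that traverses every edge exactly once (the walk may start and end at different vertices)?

No

Degrees: 0:4, 1:2, 2:5, 3:3, 4:3, 5:3, 6:4, 7:5, 8:1, 9:5, 10:2, 11:5
Odd-degree vertices: 2, 3, 4, 5, 7, 8, 9, 11 (8 total).
With 8 odd-degree vertices (more than two), no single trail can use every edge.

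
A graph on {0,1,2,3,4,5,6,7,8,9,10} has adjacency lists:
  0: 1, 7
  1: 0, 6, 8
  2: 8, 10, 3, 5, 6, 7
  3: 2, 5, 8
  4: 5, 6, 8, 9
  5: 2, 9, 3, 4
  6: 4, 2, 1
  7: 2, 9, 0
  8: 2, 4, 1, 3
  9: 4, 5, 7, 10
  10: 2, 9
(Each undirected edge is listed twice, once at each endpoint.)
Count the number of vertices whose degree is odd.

4

Degrees: 0:2, 1:3, 2:6, 3:3, 4:4, 5:4, 6:3, 7:3, 8:4, 9:4, 10:2
Odd-degree vertices: 1, 3, 6, 7.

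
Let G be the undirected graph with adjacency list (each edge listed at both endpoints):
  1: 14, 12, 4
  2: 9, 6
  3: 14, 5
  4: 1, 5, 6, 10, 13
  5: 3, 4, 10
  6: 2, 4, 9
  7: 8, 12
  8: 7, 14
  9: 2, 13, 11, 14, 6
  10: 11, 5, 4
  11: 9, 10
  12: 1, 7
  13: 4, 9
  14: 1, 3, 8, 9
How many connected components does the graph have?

Component: {1, 2, 3, 4, 5, 6, 7, 8, 9, 10, 11, 12, 13, 14}

1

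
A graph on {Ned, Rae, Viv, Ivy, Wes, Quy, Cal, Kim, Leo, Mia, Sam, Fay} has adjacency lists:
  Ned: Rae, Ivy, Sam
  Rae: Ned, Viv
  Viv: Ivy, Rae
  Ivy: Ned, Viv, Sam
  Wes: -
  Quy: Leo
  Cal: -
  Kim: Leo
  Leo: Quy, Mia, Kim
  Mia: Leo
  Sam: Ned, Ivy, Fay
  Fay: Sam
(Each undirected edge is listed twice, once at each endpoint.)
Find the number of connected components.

Component: {Wes}
Component: {Cal}
Component: {Quy, Kim, Leo, Mia}
Component: {Ned, Rae, Viv, Ivy, Sam, Fay}

4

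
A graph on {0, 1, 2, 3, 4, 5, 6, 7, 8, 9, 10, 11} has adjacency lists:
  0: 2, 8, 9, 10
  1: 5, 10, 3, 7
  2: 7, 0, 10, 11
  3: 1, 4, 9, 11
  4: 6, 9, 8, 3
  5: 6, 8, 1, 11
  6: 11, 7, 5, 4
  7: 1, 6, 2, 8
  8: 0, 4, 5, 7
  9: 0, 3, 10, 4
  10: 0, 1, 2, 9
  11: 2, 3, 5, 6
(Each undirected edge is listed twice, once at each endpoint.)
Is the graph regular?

Degrees: 0:4, 1:4, 2:4, 3:4, 4:4, 5:4, 6:4, 7:4, 8:4, 9:4, 10:4, 11:4
All degrees equal 4; the graph is regular.

Yes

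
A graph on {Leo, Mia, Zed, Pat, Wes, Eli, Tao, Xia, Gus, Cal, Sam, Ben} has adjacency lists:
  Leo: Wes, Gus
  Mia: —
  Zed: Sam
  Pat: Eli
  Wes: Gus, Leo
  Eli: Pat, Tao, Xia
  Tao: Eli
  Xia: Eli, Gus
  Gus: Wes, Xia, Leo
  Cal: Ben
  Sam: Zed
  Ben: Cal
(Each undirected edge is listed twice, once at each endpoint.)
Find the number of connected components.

Component: {Mia}
Component: {Zed, Sam}
Component: {Cal, Ben}
Component: {Leo, Pat, Wes, Eli, Tao, Xia, Gus}

4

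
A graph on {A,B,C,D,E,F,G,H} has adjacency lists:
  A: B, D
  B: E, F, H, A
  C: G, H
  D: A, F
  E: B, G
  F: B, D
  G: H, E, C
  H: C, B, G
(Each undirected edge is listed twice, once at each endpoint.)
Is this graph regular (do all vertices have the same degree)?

Degrees: A:2, B:4, C:2, D:2, E:2, F:2, G:3, H:3
Vertex A has degree 2 while B has degree 4, so the graph is not regular.

No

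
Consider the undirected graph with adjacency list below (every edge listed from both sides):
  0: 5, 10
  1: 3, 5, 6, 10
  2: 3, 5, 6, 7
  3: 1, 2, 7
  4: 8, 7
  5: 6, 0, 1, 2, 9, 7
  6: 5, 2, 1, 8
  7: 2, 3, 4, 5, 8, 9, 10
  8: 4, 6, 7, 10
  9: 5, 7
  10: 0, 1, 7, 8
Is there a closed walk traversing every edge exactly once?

No

Degrees: 0:2, 1:4, 2:4, 3:3, 4:2, 5:6, 6:4, 7:7, 8:4, 9:2, 10:4
3, 7 have odd degree; an Eulerian circuit needs every degree to be even, so none exists.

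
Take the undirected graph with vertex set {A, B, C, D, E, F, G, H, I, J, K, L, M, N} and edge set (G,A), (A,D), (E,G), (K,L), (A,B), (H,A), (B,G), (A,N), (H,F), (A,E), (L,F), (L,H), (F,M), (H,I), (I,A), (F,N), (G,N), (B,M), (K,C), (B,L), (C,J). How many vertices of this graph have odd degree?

4

Degrees: A:7, B:4, C:2, D:1, E:2, F:4, G:4, H:4, I:2, J:1, K:2, L:4, M:2, N:3
Odd-degree vertices: A, D, J, N.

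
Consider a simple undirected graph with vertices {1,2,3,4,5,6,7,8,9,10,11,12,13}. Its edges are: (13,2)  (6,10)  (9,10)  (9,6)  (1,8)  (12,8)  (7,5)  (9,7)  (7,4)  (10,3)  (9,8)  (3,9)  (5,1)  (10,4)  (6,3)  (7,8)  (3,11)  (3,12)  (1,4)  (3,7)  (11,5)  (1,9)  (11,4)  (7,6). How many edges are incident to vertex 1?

Neighbors of 1: 4, 5, 8, 9.

4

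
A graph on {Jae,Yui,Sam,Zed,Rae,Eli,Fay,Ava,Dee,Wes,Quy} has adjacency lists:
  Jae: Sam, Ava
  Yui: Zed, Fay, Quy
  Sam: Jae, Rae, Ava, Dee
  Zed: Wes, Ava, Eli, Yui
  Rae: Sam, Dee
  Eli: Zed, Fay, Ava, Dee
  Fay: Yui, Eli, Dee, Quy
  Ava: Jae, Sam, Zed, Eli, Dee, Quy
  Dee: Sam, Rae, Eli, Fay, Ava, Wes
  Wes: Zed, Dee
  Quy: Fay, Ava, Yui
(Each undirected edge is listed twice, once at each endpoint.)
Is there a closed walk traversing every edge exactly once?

No

Degrees: Jae:2, Yui:3, Sam:4, Zed:4, Rae:2, Eli:4, Fay:4, Ava:6, Dee:6, Wes:2, Quy:3
Vertices with odd degree: Yui, Quy. An Eulerian circuit requires all degrees even.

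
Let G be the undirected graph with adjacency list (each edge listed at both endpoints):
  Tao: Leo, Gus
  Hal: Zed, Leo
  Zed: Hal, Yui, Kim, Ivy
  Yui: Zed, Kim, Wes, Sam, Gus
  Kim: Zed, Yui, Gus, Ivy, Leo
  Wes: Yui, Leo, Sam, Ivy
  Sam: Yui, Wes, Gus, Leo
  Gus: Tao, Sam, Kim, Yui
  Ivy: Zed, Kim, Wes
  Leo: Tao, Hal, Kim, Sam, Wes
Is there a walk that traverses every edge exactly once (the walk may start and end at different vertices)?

No

Degrees: Tao:2, Hal:2, Zed:4, Yui:5, Kim:5, Wes:4, Sam:4, Gus:4, Ivy:3, Leo:5
Odd-degree vertices: Yui, Kim, Ivy, Leo (4 total).
With 4 odd-degree vertices (more than two), no single trail can use every edge.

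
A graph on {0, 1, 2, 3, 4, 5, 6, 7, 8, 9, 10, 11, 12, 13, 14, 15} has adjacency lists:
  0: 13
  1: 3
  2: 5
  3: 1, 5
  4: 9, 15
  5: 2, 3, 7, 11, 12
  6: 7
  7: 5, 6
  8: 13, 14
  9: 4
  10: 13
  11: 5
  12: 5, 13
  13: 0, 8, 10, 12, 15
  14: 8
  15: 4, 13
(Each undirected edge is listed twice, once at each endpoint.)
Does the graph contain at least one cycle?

No

The graph has 16 vertices, 15 edges, and 1 connected component.
A forest on 16 vertices with 1 component has exactly 15 edges, which matches — so no cycle.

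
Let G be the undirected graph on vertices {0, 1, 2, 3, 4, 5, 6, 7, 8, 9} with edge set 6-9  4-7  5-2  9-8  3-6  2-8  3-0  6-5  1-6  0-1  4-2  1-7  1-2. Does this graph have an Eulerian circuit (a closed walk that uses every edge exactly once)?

Degrees: 0:2, 1:4, 2:4, 3:2, 4:2, 5:2, 6:4, 7:2, 8:2, 9:2
Every vertex has even degree and the edges form a single connected piece, so an Eulerian circuit exists.

Yes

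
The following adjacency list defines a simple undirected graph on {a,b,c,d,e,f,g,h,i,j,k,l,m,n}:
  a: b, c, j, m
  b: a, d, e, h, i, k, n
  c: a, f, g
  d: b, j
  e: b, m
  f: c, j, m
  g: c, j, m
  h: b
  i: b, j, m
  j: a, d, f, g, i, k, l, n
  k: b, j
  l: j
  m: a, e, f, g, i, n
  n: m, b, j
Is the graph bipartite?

Yes

A valid 2-coloring puts {b, c, j, m} on one side and {a, d, e, f, g, h, i, k, l, n} on the other; every edge crosses between the two sides.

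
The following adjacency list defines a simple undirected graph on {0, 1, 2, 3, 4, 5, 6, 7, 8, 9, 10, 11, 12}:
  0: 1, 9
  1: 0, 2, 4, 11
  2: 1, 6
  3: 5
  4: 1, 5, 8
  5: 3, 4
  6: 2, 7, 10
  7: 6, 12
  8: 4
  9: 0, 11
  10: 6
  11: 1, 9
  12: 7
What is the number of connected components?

Component: {0, 1, 2, 3, 4, 5, 6, 7, 8, 9, 10, 11, 12}

1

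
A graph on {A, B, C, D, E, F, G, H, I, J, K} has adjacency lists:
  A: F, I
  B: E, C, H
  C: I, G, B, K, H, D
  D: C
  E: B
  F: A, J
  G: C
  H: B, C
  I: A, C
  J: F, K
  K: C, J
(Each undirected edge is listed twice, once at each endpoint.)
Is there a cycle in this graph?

Yes

|V| = 11, |E| = 12, number of components = 1.
One cycle is C-B-H-C.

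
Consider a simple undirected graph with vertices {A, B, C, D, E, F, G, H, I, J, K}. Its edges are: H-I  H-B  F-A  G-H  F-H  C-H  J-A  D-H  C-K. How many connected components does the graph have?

2

Component: {E}
Component: {A, B, C, D, F, G, H, I, J, K}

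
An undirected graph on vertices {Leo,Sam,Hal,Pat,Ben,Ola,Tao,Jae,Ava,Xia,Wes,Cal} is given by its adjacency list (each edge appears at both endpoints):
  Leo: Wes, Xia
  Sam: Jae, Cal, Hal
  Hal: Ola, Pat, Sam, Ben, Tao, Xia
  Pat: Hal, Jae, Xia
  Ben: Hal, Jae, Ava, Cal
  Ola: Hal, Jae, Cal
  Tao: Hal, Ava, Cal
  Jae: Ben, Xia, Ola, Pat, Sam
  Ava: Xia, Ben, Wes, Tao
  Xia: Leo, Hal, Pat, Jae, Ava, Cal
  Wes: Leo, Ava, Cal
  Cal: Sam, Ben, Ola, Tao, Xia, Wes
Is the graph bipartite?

Xia-Pat-Jae-Xia is an odd cycle (length 3), and a bipartite graph can contain only even cycles.

No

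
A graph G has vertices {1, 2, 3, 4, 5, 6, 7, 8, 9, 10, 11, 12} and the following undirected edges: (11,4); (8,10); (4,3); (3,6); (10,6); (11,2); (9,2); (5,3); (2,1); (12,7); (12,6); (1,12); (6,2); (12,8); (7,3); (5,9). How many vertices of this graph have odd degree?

Degrees: 1:2, 2:4, 3:4, 4:2, 5:2, 6:4, 7:2, 8:2, 9:2, 10:2, 11:2, 12:4
Odd-degree vertices: none.

0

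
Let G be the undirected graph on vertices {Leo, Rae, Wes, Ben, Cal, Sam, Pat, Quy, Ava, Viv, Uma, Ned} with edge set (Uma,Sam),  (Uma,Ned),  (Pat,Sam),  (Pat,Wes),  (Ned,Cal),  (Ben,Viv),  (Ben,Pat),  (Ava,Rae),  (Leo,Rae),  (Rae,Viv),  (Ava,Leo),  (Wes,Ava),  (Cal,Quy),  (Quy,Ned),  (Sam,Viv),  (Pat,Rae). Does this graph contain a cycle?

Yes

|V| = 12, |E| = 16, number of components = 1.
Since 16 > 12 - 1, a cycle must exist; for instance Ned-Quy-Cal-Ned.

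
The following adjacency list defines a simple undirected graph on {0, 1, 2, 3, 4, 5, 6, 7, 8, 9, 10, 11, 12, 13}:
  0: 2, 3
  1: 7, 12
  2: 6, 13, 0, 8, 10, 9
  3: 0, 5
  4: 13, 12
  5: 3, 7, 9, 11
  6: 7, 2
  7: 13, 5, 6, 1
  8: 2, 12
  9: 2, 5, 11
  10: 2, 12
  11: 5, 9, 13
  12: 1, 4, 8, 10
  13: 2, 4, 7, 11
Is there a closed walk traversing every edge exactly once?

Degrees: 0:2, 1:2, 2:6, 3:2, 4:2, 5:4, 6:2, 7:4, 8:2, 9:3, 10:2, 11:3, 12:4, 13:4
9, 11 have odd degree; an Eulerian circuit needs every degree to be even, so none exists.

No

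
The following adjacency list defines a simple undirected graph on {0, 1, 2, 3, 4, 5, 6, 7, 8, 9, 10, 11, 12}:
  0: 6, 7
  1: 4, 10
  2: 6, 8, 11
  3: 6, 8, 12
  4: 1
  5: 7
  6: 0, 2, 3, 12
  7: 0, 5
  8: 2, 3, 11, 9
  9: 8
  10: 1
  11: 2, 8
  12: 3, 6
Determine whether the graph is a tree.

The graph has 13 vertices and 14 edges.
It is not connected, so it is not a tree.

No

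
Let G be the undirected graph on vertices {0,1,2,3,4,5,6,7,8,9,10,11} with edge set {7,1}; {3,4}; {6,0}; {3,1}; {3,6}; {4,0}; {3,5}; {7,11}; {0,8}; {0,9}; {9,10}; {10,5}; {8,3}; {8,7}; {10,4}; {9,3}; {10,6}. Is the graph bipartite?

Yes

A valid 2-coloring puts {1, 2, 4, 5, 6, 8, 9, 11} on one side and {0, 3, 7, 10} on the other; every edge crosses between the two sides.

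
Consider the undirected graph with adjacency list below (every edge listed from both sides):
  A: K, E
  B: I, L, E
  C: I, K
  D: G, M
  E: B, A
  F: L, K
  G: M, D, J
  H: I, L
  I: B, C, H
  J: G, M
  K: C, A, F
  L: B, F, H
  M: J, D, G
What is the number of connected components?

2

Component: {D, G, J, M}
Component: {A, B, C, E, F, H, I, K, L}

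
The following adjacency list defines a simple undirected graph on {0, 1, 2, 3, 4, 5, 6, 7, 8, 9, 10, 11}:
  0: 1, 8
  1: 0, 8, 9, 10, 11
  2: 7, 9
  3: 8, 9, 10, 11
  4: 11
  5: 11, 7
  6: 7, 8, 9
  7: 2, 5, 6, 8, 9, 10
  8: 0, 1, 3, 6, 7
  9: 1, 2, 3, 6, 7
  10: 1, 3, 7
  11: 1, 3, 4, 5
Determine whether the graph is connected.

Starting from 0 and exploring outward reaches every vertex (0, 1, 8, 10, 11, 9, 3, 7, 6, 5, 4, 2); the graph is connected.

Yes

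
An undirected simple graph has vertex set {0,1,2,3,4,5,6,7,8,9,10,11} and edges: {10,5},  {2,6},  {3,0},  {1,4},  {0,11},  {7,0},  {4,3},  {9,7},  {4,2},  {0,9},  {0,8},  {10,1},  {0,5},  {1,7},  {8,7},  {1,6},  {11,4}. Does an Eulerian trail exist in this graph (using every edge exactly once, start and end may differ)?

Yes

Degrees: 0:6, 1:4, 2:2, 3:2, 4:4, 5:2, 6:2, 7:4, 8:2, 9:2, 10:2, 11:2
Odd-degree vertices: none (0 total).
The non-isolated vertices are connected and exactly 0 have odd degree, so an Eulerian trail exists.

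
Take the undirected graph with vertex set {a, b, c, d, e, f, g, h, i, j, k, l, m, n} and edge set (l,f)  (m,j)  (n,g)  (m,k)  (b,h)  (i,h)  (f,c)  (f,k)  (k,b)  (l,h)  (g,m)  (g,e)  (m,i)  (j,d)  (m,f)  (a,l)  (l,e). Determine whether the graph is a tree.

|V| = 14, |E| = 17.
A tree on 14 vertices has exactly 13 edges; this graph has 17, so it contains a cycle and is not a tree.

No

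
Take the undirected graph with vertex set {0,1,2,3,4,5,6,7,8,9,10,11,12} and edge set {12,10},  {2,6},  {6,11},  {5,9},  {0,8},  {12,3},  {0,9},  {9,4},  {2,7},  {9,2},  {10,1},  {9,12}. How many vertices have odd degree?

Degrees: 0:2, 1:1, 2:3, 3:1, 4:1, 5:1, 6:2, 7:1, 8:1, 9:5, 10:2, 11:1, 12:3
Odd-degree vertices: 1, 2, 3, 4, 5, 7, 8, 9, 11, 12.

10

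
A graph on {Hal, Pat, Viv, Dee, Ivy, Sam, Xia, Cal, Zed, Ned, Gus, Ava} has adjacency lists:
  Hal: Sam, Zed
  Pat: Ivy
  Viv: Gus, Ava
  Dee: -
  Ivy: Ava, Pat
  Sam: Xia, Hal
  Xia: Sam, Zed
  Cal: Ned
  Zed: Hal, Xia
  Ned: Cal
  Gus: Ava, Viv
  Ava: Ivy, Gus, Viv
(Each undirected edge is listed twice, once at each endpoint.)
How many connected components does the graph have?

4

Component: {Dee}
Component: {Cal, Ned}
Component: {Hal, Sam, Xia, Zed}
Component: {Pat, Viv, Ivy, Gus, Ava}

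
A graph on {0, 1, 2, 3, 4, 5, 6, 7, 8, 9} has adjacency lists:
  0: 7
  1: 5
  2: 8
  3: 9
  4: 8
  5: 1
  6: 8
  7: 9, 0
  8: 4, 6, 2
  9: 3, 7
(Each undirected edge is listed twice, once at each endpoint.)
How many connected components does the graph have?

Component: {1, 5}
Component: {0, 3, 7, 9}
Component: {2, 4, 6, 8}

3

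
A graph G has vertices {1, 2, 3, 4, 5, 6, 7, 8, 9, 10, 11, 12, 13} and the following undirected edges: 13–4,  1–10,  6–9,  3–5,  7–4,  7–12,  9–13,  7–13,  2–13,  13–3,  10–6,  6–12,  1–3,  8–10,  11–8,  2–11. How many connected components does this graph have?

1

Component: {1, 2, 3, 4, 5, 6, 7, 8, 9, 10, 11, 12, 13}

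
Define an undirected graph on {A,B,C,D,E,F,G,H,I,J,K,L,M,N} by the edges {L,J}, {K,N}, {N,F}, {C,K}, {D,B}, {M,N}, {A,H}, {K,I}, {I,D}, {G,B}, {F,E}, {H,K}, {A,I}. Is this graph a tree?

No

|V| = 14, |E| = 13.
It splits into 2 components, so it cannot be a tree.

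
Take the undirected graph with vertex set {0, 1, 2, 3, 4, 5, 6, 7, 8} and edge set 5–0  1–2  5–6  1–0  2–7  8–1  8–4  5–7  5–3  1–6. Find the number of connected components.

1

Component: {0, 1, 2, 3, 4, 5, 6, 7, 8}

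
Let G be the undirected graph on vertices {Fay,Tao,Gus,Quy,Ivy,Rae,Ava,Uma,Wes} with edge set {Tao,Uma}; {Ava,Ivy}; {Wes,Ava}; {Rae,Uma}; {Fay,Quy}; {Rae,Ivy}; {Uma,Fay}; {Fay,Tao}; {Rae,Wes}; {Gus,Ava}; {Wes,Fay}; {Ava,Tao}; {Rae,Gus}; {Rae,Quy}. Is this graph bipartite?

No

Fay-Uma-Tao-Fay is an odd cycle (length 3), and a bipartite graph can contain only even cycles.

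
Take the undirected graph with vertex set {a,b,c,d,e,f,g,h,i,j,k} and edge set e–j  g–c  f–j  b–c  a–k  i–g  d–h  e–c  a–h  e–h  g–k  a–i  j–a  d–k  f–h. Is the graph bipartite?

Partition the vertices as {c, h, i, j, k} vs {a, b, d, e, f, g}. Each listed edge has one endpoint in each part, so the graph is bipartite.

Yes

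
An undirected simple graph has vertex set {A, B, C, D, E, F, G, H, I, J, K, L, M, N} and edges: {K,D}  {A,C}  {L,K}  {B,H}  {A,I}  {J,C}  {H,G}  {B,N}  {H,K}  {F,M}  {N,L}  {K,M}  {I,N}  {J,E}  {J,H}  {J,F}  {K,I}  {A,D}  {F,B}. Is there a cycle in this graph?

The graph has 14 vertices, 19 edges, and 1 connected component.
Since 19 > 14 - 1, a cycle must exist; for instance J-H-K-L-N-B-F-J.

Yes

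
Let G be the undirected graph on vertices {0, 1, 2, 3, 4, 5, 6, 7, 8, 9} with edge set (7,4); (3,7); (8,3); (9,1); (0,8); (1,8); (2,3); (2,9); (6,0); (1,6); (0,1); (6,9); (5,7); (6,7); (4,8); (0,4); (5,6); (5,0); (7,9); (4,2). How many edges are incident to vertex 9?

4

Neighbors of 9: 1, 2, 6, 7.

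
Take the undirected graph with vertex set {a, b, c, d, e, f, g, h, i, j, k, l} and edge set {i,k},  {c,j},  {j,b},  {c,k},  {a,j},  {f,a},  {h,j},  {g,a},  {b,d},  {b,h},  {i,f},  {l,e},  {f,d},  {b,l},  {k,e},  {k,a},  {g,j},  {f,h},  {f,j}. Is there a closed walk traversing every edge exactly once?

No

Degrees: a:4, b:4, c:2, d:2, e:2, f:5, g:2, h:3, i:2, j:6, k:4, l:2
Vertices with odd degree: f, h. An Eulerian circuit requires all degrees even.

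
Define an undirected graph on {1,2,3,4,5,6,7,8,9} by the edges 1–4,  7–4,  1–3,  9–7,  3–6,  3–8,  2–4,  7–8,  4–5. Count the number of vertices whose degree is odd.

Degrees: 1:2, 2:1, 3:3, 4:4, 5:1, 6:1, 7:3, 8:2, 9:1
Odd-degree vertices: 2, 3, 5, 6, 7, 9.

6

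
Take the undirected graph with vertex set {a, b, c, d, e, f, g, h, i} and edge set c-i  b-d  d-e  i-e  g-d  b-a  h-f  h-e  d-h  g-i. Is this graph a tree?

No

|V| = 9, |E| = 10.
A tree on 9 vertices has exactly 8 edges; this graph has 10, so it contains a cycle and is not a tree.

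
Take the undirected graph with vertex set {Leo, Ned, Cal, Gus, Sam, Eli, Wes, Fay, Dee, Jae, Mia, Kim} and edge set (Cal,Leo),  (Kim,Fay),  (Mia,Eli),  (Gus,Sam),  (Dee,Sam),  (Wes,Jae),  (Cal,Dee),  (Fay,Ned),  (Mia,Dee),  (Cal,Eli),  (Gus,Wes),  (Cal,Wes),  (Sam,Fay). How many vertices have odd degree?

8

Degrees: Leo:1, Ned:1, Cal:4, Gus:2, Sam:3, Eli:2, Wes:3, Fay:3, Dee:3, Jae:1, Mia:2, Kim:1
Odd-degree vertices: Leo, Ned, Sam, Wes, Fay, Dee, Jae, Kim.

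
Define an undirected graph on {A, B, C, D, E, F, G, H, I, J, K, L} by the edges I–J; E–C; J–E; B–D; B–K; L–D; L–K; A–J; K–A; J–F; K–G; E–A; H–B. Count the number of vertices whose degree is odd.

8

Degrees: A:3, B:3, C:1, D:2, E:3, F:1, G:1, H:1, I:1, J:4, K:4, L:2
Odd-degree vertices: A, B, C, E, F, G, H, I.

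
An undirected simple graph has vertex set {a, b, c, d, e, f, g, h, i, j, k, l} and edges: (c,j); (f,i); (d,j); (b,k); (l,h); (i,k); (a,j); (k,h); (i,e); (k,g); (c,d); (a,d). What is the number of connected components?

Component: {a, c, d, j}
Component: {b, e, f, g, h, i, k, l}

2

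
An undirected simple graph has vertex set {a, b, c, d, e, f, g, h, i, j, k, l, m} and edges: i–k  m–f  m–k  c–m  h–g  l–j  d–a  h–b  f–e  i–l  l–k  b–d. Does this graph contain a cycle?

Yes

The graph has 13 vertices, 12 edges, and 2 connected components.
Since 12 > 13 - 2, a cycle must exist; for instance k-i-l-k.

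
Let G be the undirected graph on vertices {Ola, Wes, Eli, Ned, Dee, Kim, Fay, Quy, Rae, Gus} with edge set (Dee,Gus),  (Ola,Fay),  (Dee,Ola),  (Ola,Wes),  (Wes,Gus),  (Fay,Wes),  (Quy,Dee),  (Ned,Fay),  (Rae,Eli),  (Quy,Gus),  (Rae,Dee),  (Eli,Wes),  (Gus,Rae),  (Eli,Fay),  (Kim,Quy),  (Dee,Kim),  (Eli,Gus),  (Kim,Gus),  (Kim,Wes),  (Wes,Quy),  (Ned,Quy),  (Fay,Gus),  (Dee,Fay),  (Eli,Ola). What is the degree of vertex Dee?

Neighbors of Dee: Ola, Kim, Fay, Quy, Rae, Gus.

6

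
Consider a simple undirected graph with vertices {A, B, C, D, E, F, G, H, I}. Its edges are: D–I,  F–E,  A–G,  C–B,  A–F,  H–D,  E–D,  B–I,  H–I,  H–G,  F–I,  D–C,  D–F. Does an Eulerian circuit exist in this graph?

Degrees: A:2, B:2, C:2, D:5, E:2, F:4, G:2, H:3, I:4
Vertices with odd degree: D, H. An Eulerian circuit requires all degrees even.

No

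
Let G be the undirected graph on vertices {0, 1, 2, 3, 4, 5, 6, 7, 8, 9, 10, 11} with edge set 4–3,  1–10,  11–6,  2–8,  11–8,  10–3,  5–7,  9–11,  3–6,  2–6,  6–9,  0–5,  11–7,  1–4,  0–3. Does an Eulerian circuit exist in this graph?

Yes

Degrees: 0:2, 1:2, 2:2, 3:4, 4:2, 5:2, 6:4, 7:2, 8:2, 9:2, 10:2, 11:4
All degrees are even and the non-isolated vertices are connected — an Eulerian circuit exists.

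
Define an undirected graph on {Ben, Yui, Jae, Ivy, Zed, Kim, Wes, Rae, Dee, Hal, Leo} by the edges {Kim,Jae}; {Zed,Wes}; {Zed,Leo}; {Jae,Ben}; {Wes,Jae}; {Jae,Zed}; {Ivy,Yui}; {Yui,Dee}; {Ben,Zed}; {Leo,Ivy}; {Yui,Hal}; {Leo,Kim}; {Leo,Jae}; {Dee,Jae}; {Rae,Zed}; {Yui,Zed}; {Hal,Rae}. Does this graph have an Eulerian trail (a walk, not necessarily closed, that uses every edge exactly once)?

Yes

Degrees: Ben:2, Yui:4, Jae:6, Ivy:2, Zed:6, Kim:2, Wes:2, Rae:2, Dee:2, Hal:2, Leo:4
Odd-degree vertices: none (0 total).
The non-isolated vertices are connected and exactly 0 have odd degree, so an Eulerian trail exists.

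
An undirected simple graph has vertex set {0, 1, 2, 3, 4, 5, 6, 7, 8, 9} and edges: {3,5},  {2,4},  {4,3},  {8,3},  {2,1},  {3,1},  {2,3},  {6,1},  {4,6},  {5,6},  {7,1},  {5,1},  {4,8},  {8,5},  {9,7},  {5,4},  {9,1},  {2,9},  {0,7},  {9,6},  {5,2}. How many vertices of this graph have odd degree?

6

Degrees: 0:1, 1:6, 2:5, 3:5, 4:5, 5:6, 6:4, 7:3, 8:3, 9:4
Odd-degree vertices: 0, 2, 3, 4, 7, 8.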